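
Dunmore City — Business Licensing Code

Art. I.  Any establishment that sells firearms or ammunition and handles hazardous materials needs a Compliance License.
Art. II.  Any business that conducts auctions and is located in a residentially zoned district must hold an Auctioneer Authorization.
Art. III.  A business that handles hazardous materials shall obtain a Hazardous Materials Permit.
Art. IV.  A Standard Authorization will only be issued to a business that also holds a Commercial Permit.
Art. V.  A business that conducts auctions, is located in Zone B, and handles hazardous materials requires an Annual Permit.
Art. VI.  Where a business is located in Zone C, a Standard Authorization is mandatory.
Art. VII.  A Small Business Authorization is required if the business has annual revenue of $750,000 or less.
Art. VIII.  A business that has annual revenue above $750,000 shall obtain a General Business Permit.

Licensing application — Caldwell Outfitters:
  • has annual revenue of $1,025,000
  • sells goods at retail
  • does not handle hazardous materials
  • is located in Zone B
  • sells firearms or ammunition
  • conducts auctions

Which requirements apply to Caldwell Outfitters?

General Business Permit

Art. I. sells firearms or ammunition; does not handle hazardous materials → Compliance License not required.
Art. II. conducts auctions; is located in Zone B (not: is located in a residentially zoned district) → Auctioneer Authorization not required.
Art. III. does not handle hazardous materials → Hazardous Materials Permit not required.
Art. IV. Standard Authorization is not required → no effect.
Art. V. conducts auctions; is located in Zone B; does not handle hazardous materials → Annual Permit not required.
Art. VI. is located in Zone B (not: is located in Zone C) → Standard Authorization not required.
Art. VII. revenue $1,025,000 > $750,000 → Small Business Authorization not required.
Art. VIII. revenue $1,025,000 > $750,000 → General Business Permit required.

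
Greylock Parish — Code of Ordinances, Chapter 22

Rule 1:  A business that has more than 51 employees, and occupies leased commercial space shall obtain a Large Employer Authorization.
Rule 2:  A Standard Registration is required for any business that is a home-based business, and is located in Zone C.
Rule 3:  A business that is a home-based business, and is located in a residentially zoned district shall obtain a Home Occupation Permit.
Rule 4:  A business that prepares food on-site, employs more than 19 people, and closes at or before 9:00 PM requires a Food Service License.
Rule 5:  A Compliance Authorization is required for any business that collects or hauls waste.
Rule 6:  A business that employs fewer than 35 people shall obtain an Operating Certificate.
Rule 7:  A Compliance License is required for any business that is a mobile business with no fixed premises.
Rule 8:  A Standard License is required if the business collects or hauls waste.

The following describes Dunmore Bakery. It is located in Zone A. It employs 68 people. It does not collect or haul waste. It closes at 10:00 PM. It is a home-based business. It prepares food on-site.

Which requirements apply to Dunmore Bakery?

Rule 1: employees 68 > 51; is a home-based business (not: occupies leased commercial space) → Large Employer Authorization not required.
Rule 2: is a home-based business; is located in Zone A (not: is located in Zone C) → Standard Registration not required.
Rule 3: is a home-based business; is located in Zone A (not: is located in a residentially zoned district) → Home Occupation Permit not required.
Rule 4: prepares food on-site; employees 68 > 19; closes 10:00 PM, after 9:00 PM → Food Service License not required.
Rule 5: does not collect or haul waste → Compliance Authorization not required.
Rule 6: employees 68 ≥ 35 → Operating Certificate not required.
Rule 7: is a home-based business (not: is a mobile business with no fixed premises) → Compliance License not required.
Rule 8: does not collect or haul waste → Standard License not required.

None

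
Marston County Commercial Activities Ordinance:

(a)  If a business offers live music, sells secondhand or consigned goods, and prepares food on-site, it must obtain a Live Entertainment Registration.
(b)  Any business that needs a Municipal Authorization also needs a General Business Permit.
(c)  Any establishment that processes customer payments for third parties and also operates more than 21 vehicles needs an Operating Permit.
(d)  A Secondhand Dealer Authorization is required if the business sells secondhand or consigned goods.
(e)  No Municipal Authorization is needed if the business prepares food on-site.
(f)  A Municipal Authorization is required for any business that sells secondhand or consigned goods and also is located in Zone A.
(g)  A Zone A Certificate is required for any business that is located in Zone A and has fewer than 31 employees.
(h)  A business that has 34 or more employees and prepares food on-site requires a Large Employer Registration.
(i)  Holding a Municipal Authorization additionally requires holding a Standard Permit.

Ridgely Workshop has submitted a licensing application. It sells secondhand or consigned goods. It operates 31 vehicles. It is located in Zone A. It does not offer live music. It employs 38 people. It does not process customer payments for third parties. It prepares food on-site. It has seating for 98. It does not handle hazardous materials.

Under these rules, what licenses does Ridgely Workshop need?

(a) does not offer live music; sells secondhand or consigned goods; prepares food on-site → Live Entertainment Registration not required.
(b) Municipal Authorization is not required → no effect.
(c) does not process customer payments for third parties; vehicles 31 > 21 → Operating Permit not required.
(d) sells secondhand or consigned goods → Secondhand Dealer Authorization required.
(e) prepares food on-site → exempt from Municipal Authorization.
(f) sells secondhand or consigned goods; is located in Zone A → Municipal Authorization required.
(g) is located in Zone A; employees 38 ≥ 31 → Zone A Certificate not required.
(h) employees 38 ≥ 34; prepares food on-site → Large Employer Registration required.
(i) Municipal Authorization is not required → no effect.

Large Employer Registration, Secondhand Dealer Authorization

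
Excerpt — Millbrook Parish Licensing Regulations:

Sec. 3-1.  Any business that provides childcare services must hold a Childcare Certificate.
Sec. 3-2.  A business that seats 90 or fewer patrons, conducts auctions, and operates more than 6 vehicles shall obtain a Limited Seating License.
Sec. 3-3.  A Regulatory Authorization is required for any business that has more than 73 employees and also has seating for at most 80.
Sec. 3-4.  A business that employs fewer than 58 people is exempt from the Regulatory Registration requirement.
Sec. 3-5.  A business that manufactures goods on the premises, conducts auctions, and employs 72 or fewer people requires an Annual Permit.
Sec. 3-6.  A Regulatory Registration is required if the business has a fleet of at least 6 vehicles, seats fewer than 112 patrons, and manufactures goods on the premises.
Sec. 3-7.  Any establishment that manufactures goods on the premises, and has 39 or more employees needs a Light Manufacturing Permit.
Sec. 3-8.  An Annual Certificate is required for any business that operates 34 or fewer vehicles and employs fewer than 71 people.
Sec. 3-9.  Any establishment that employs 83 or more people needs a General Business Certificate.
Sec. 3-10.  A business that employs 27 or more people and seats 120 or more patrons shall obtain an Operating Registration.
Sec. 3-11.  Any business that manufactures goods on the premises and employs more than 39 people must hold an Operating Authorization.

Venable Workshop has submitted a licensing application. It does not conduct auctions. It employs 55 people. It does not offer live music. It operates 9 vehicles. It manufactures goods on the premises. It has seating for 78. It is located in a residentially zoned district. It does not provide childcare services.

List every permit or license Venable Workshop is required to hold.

Sec. 3-1. does not provide childcare services → Childcare Certificate not required.
Sec. 3-2. seating 78 ≤ 90; does not conduct auctions; vehicles 9 > 6 → Limited Seating License not required.
Sec. 3-3. employees 55 ≤ 73; seating 78 ≤ 80 → Regulatory Authorization not required.
Sec. 3-4. employees 55 < 58 → exempt from Regulatory Registration.
Sec. 3-5. manufactures goods on the premises; does not conduct auctions; employees 55 ≤ 72 → Annual Permit not required.
Sec. 3-6. vehicles 9 ≥ 6; seating 78 < 112; manufactures goods on the premises → Regulatory Registration required.
Sec. 3-7. manufactures goods on the premises; employees 55 ≥ 39 → Light Manufacturing Permit required.
Sec. 3-8. vehicles 9 ≤ 34; employees 55 < 71 → Annual Certificate required.
Sec. 3-9. employees 55 < 83 → General Business Certificate not required.
Sec. 3-10. employees 55 ≥ 27; seating 78 < 120 → Operating Registration not required.
Sec. 3-11. manufactures goods on the premises; employees 55 > 39 → Operating Authorization required.

Annual Certificate, Light Manufacturing Permit, Operating Authorization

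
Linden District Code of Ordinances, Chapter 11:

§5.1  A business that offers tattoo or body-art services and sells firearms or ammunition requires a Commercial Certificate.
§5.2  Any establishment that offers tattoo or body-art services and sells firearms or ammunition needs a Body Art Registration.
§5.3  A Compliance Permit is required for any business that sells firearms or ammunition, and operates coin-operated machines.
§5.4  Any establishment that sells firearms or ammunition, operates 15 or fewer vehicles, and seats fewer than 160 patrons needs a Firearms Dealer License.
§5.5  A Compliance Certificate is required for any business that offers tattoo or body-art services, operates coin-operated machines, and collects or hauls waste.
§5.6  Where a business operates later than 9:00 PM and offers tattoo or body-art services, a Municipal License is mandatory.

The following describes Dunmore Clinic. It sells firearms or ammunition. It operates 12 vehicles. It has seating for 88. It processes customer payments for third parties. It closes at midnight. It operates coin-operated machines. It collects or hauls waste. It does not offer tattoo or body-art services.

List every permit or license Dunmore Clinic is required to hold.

Compliance Permit, Firearms Dealer License

§5.1 does not offer tattoo or body-art services; sells firearms or ammunition → Commercial Certificate not required.
§5.2 does not offer tattoo or body-art services; sells firearms or ammunition → Body Art Registration not required.
§5.3 sells firearms or ammunition; operates coin-operated machines → Compliance Permit required.
§5.4 sells firearms or ammunition; vehicles 12 ≤ 15; seating 88 < 160 → Firearms Dealer License required.
§5.5 does not offer tattoo or body-art services; operates coin-operated machines; collects or hauls waste → Compliance Certificate not required.
§5.6 closes midnight, after 9:00 PM; does not offer tattoo or body-art services → Municipal License not required.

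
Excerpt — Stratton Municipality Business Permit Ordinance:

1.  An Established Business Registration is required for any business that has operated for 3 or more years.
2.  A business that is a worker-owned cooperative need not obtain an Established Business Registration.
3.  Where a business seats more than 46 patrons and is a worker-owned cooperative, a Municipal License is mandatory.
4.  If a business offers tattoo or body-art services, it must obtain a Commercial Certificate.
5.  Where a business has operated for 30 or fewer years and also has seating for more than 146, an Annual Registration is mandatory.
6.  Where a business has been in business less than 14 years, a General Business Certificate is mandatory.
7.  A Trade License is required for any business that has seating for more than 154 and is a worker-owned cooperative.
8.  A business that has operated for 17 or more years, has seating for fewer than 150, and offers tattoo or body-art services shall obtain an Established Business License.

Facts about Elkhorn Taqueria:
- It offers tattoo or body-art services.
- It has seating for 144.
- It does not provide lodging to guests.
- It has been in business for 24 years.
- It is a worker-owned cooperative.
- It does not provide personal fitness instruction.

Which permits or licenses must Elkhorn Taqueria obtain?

1. years in business 24 ≥ 3 → Established Business Registration required.
2. is a worker-owned cooperative → exempt from Established Business Registration.
3. seating 144 > 46; is a worker-owned cooperative → Municipal License required.
4. offers tattoo or body-art services → Commercial Certificate required.
5. years in business 24 ≤ 30; seating 144 ≤ 146 → Annual Registration not required.
6. years in business 24 ≥ 14 → General Business Certificate not required.
7. seating 144 ≤ 154; is a worker-owned cooperative → Trade License not required.
8. years in business 24 ≥ 17; seating 144 < 150; offers tattoo or body-art services → Established Business License required.

Commercial Certificate, Established Business License, Municipal License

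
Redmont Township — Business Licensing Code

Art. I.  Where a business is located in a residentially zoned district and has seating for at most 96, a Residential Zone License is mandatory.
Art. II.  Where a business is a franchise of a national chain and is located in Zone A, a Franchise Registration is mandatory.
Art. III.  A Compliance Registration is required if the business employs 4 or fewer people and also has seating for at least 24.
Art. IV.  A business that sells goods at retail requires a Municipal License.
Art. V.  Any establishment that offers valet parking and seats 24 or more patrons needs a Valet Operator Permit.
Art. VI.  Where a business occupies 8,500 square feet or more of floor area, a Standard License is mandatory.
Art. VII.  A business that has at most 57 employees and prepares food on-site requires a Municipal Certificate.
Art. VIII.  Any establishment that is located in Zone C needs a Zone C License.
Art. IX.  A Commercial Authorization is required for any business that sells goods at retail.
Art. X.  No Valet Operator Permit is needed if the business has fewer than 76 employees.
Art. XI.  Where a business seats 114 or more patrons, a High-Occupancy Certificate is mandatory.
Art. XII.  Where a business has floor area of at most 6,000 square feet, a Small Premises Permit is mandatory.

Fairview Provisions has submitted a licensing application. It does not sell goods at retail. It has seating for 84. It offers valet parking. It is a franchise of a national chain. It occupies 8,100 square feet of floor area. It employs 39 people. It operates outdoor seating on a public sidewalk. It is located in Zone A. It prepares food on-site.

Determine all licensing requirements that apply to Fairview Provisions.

Franchise Registration, Municipal Certificate

Art. I. is located in Zone A (not: is located in a residentially zoned district); seating 84 ≤ 96 → Residential Zone License not required.
Art. II. is a franchise of a national chain; is located in Zone A → Franchise Registration required.
Art. III. employees 39 > 4; seating 84 ≥ 24 → Compliance Registration not required.
Art. IV. does not sell goods at retail → Municipal License not required.
Art. V. offers valet parking; seating 84 ≥ 24 → Valet Operator Permit required.
Art. VI. floor area 8,100 square feet < 8,500 square feet → Standard License not required.
Art. VII. employees 39 ≤ 57; prepares food on-site → Municipal Certificate required.
Art. VIII. is located in Zone A (not: is located in Zone C) → Zone C License not required.
Art. IX. does not sell goods at retail → Commercial Authorization not required.
Art. X. employees 39 < 76 → exempt from Valet Operator Permit.
Art. XI. seating 84 < 114 → High-Occupancy Certificate not required.
Art. XII. floor area 8,100 square feet > 6,000 square feet → Small Premises Permit not required.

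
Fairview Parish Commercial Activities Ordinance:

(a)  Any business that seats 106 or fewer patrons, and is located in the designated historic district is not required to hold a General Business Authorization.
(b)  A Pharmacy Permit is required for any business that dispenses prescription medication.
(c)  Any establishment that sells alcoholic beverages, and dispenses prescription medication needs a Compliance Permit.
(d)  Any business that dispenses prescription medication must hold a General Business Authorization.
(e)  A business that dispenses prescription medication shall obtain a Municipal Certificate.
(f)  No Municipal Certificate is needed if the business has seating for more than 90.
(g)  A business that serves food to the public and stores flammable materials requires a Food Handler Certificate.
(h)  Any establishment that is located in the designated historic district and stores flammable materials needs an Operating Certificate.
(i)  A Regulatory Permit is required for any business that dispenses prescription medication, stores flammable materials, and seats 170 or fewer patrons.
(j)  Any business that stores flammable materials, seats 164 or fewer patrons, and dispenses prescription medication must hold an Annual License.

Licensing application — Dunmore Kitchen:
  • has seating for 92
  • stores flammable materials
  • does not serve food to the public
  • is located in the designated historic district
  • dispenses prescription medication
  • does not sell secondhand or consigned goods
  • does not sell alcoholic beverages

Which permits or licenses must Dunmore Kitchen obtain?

Annual License, Operating Certificate, Pharmacy Permit, Regulatory Permit

(a) seating 92 ≤ 106; is located in the designated historic district → exempt from General Business Authorization.
(b) dispenses prescription medication → Pharmacy Permit required.
(c) does not sell alcoholic beverages; dispenses prescription medication → Compliance Permit not required.
(d) dispenses prescription medication → General Business Authorization required.
(e) dispenses prescription medication → Municipal Certificate required.
(f) seating 92 > 90 → exempt from Municipal Certificate.
(g) does not serve food to the public; stores flammable materials → Food Handler Certificate not required.
(h) is located in the designated historic district; stores flammable materials → Operating Certificate required.
(i) dispenses prescription medication; stores flammable materials; seating 92 ≤ 170 → Regulatory Permit required.
(j) stores flammable materials; seating 92 ≤ 164; dispenses prescription medication → Annual License required.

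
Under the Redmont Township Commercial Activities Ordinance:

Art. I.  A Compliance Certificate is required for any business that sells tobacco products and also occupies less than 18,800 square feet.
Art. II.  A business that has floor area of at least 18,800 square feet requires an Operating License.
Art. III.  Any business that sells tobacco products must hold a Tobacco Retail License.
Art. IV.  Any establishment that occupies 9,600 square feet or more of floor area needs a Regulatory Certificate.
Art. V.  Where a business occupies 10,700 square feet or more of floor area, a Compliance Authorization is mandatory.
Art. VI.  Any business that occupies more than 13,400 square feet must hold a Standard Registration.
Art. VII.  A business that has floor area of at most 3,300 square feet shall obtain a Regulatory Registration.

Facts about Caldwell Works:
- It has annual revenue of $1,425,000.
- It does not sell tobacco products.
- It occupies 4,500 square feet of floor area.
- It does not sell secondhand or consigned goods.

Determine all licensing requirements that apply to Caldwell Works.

None

Art. I. does not sell tobacco products; floor area 4,500 square feet < 18,800 square feet → Compliance Certificate not required.
Art. II. floor area 4,500 square feet < 18,800 square feet → Operating License not required.
Art. III. does not sell tobacco products → Tobacco Retail License not required.
Art. IV. floor area 4,500 square feet < 9,600 square feet → Regulatory Certificate not required.
Art. V. floor area 4,500 square feet < 10,700 square feet → Compliance Authorization not required.
Art. VI. floor area 4,500 square feet ≤ 13,400 square feet → Standard Registration not required.
Art. VII. floor area 4,500 square feet > 3,300 square feet → Regulatory Registration not required.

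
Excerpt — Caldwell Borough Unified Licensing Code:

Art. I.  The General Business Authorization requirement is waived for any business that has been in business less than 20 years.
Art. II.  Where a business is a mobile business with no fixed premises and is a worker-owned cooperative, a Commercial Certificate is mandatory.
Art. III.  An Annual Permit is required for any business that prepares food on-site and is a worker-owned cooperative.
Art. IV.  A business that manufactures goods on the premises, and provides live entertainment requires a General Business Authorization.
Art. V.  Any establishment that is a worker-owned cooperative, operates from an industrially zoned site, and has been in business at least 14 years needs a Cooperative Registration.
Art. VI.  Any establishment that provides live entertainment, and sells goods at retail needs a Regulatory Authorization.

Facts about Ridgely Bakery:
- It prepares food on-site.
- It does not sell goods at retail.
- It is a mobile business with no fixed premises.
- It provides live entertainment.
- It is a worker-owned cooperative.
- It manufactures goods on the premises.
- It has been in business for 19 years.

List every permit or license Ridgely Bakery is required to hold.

Art. I. years in business 19 < 20 → exempt from General Business Authorization.
Art. II. is a mobile business with no fixed premises; is a worker-owned cooperative → Commercial Certificate required.
Art. III. prepares food on-site; is a worker-owned cooperative → Annual Permit required.
Art. IV. manufactures goods on the premises; provides live entertainment → General Business Authorization required.
Art. V. is a worker-owned cooperative; is a mobile business with no fixed premises (not: operates from an industrially zoned site); years in business 19 ≥ 14 → Cooperative Registration not required.
Art. VI. provides live entertainment; does not sell goods at retail → Regulatory Authorization not required.

Annual Permit, Commercial Certificate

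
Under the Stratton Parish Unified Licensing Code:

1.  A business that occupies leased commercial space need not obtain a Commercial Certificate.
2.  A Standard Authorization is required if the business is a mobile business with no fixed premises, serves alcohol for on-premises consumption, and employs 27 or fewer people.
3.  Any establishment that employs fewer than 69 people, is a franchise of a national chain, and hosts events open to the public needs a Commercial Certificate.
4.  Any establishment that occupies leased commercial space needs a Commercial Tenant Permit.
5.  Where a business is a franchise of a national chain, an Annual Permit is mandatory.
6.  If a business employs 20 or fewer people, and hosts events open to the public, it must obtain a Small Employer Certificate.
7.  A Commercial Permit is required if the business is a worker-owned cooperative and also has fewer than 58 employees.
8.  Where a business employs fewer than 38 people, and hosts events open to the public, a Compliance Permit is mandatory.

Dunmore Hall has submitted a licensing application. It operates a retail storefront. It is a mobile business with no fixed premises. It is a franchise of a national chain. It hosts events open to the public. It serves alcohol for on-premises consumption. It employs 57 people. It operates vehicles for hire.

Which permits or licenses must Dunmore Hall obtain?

Annual Permit, Commercial Certificate

1. is a mobile business with no fixed premises (not: occupies leased commercial space) → Commercial Certificate exemption does not apply.
2. is a mobile business with no fixed premises; serves alcohol for on-premises consumption; employees 57 > 27 → Standard Authorization not required.
3. employees 57 < 69; is a franchise of a national chain; hosts events open to the public → Commercial Certificate required.
4. is a mobile business with no fixed premises (not: occupies leased commercial space) → Commercial Tenant Permit not required.
5. is a franchise of a national chain → Annual Permit required.
6. employees 57 > 20; hosts events open to the public → Small Employer Certificate not required.
7. is a franchise of a national chain (not: is a worker-owned cooperative); employees 57 < 58 → Commercial Permit not required.
8. employees 57 ≥ 38; hosts events open to the public → Compliance Permit not required.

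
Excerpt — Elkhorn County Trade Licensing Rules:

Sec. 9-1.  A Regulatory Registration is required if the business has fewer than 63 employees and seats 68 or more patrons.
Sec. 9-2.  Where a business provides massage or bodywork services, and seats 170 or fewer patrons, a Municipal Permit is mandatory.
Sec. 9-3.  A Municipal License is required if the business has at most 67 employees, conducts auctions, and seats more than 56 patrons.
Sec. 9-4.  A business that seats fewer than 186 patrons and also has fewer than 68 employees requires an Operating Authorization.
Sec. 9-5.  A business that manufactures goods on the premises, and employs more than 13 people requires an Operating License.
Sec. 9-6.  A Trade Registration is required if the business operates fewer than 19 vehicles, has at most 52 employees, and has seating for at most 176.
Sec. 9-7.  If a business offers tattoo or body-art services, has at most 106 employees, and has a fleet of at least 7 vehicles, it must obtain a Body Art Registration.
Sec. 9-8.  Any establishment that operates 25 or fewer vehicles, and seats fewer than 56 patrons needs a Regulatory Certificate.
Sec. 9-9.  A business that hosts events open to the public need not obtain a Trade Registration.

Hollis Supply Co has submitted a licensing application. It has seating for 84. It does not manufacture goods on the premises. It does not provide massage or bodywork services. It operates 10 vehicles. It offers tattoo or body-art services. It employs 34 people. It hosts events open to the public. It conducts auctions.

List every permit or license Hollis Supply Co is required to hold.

Body Art Registration, Municipal License, Operating Authorization, Regulatory Registration

Sec. 9-1. employees 34 < 63; seating 84 ≥ 68 → Regulatory Registration required.
Sec. 9-2. does not provide massage or bodywork services; seating 84 ≤ 170 → Municipal Permit not required.
Sec. 9-3. employees 34 ≤ 67; conducts auctions; seating 84 > 56 → Municipal License required.
Sec. 9-4. seating 84 < 186; employees 34 < 68 → Operating Authorization required.
Sec. 9-5. does not manufacture goods on the premises; employees 34 > 13 → Operating License not required.
Sec. 9-6. vehicles 10 < 19; employees 34 ≤ 52; seating 84 ≤ 176 → Trade Registration required.
Sec. 9-7. offers tattoo or body-art services; employees 34 ≤ 106; vehicles 10 ≥ 7 → Body Art Registration required.
Sec. 9-8. vehicles 10 ≤ 25; seating 84 ≥ 56 → Regulatory Certificate not required.
Sec. 9-9. hosts events open to the public → exempt from Trade Registration.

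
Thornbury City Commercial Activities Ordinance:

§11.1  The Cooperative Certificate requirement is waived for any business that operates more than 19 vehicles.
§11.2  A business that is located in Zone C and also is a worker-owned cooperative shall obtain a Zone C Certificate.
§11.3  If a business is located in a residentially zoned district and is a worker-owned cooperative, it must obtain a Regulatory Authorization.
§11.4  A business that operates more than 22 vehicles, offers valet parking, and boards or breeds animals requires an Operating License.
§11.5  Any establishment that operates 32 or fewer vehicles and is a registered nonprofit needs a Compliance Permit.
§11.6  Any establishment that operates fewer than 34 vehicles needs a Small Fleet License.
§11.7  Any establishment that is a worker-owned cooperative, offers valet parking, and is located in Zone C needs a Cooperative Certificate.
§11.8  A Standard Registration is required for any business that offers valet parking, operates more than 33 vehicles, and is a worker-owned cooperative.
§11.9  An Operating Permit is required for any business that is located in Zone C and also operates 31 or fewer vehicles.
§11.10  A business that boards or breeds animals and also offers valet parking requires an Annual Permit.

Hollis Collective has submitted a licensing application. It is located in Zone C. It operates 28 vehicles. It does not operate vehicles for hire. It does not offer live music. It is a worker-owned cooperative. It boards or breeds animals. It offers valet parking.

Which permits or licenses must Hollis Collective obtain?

§11.1 vehicles 28 > 19 → exempt from Cooperative Certificate.
§11.2 is located in Zone C; is a worker-owned cooperative → Zone C Certificate required.
§11.3 is located in Zone C (not: is located in a residentially zoned district); is a worker-owned cooperative → Regulatory Authorization not required.
§11.4 vehicles 28 > 22; offers valet parking; boards or breeds animals → Operating License required.
§11.5 vehicles 28 ≤ 32; is a worker-owned cooperative (not: is a registered nonprofit) → Compliance Permit not required.
§11.6 vehicles 28 < 34 → Small Fleet License required.
§11.7 is a worker-owned cooperative; offers valet parking; is located in Zone C → Cooperative Certificate required.
§11.8 offers valet parking; vehicles 28 ≤ 33; is a worker-owned cooperative → Standard Registration not required.
§11.9 is located in Zone C; vehicles 28 ≤ 31 → Operating Permit required.
§11.10 boards or breeds animals; offers valet parking → Annual Permit required.

Annual Permit, Operating License, Operating Permit, Small Fleet License, Zone C Certificate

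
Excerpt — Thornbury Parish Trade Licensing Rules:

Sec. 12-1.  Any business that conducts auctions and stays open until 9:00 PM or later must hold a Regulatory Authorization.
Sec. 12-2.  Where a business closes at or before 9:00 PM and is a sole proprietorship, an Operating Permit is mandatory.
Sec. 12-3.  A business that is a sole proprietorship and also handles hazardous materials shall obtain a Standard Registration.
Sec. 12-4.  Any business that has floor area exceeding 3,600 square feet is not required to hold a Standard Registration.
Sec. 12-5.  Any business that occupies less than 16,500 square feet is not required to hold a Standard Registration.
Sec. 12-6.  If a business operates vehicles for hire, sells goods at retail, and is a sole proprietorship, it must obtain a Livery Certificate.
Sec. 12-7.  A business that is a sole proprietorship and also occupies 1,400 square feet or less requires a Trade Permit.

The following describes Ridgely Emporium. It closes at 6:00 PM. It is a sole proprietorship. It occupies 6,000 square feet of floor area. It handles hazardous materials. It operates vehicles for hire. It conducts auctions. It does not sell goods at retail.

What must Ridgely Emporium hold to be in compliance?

Operating Permit

Sec. 12-1. conducts auctions; closes 6:00 PM, at/before 9:00 PM → Regulatory Authorization not required.
Sec. 12-2. closes 6:00 PM, at/before 9:00 PM; is a sole proprietorship → Operating Permit required.
Sec. 12-3. is a sole proprietorship; handles hazardous materials → Standard Registration required.
Sec. 12-4. floor area 6,000 square feet > 3,600 square feet → exempt from Standard Registration.
Sec. 12-5. floor area 6,000 square feet < 16,500 square feet → exempt from Standard Registration.
Sec. 12-6. operates vehicles for hire; does not sell goods at retail; is a sole proprietorship → Livery Certificate not required.
Sec. 12-7. is a sole proprietorship; floor area 6,000 square feet > 1,400 square feet → Trade Permit not required.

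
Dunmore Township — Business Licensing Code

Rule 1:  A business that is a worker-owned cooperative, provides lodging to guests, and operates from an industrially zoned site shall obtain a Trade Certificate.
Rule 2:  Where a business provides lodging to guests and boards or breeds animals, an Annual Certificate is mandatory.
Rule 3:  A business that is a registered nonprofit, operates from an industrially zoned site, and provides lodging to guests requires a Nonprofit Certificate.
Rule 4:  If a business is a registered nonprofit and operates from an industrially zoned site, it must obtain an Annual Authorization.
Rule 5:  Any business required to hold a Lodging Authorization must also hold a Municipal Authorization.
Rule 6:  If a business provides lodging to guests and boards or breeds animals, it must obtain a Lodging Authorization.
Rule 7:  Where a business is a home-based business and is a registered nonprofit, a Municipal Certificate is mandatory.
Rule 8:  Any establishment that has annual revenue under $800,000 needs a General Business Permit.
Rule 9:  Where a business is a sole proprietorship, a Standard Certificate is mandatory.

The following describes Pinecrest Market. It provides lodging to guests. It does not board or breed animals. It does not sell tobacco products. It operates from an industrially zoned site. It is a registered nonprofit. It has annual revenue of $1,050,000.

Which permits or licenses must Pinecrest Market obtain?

Annual Authorization, Nonprofit Certificate

Rule 1: is a registered nonprofit (not: is a worker-owned cooperative); provides lodging to guests; operates from an industrially zoned site → Trade Certificate not required.
Rule 2: provides lodging to guests; does not board or breed animals → Annual Certificate not required.
Rule 3: is a registered nonprofit; operates from an industrially zoned site; provides lodging to guests → Nonprofit Certificate required.
Rule 4: is a registered nonprofit; operates from an industrially zoned site → Annual Authorization required.
Rule 5: Lodging Authorization is not required → no effect.
Rule 6: provides lodging to guests; does not board or breed animals → Lodging Authorization not required.
Rule 7: operates from an industrially zoned site (not: is a home-based business); is a registered nonprofit → Municipal Certificate not required.
Rule 8: revenue $1,050,000 ≥ $800,000 → General Business Permit not required.
Rule 9: is a registered nonprofit (not: is a sole proprietorship) → Standard Certificate not required.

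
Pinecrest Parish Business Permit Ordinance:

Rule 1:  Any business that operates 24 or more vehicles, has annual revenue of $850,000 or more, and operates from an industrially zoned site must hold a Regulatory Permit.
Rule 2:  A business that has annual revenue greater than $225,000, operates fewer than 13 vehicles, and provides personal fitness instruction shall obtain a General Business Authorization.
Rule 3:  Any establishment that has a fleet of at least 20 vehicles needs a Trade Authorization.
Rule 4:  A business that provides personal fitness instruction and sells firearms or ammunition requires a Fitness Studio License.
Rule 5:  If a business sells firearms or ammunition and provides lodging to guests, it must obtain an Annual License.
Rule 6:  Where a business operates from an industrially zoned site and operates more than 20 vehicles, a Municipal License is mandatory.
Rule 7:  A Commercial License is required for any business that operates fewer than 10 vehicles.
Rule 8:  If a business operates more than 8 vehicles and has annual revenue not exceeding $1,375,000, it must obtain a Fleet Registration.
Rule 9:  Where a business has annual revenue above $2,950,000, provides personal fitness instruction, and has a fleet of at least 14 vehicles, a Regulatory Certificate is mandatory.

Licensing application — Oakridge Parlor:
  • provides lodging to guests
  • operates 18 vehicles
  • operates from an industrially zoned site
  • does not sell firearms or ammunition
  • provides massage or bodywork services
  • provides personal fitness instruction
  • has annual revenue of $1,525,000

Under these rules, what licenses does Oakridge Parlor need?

Rule 1: vehicles 18 < 24; revenue $1,525,000 ≥ $850,000; operates from an industrially zoned site → Regulatory Permit not required.
Rule 2: revenue $1,525,000 > $225,000; vehicles 18 ≥ 13; provides personal fitness instruction → General Business Authorization not required.
Rule 3: vehicles 18 < 20 → Trade Authorization not required.
Rule 4: provides personal fitness instruction; does not sell firearms or ammunition → Fitness Studio License not required.
Rule 5: does not sell firearms or ammunition; provides lodging to guests → Annual License not required.
Rule 6: operates from an industrially zoned site; vehicles 18 ≤ 20 → Municipal License not required.
Rule 7: vehicles 18 ≥ 10 → Commercial License not required.
Rule 8: vehicles 18 > 8; revenue $1,525,000 > $1,375,000 → Fleet Registration not required.
Rule 9: revenue $1,525,000 ≤ $2,950,000; provides personal fitness instruction; vehicles 18 ≥ 14 → Regulatory Certificate not required.

None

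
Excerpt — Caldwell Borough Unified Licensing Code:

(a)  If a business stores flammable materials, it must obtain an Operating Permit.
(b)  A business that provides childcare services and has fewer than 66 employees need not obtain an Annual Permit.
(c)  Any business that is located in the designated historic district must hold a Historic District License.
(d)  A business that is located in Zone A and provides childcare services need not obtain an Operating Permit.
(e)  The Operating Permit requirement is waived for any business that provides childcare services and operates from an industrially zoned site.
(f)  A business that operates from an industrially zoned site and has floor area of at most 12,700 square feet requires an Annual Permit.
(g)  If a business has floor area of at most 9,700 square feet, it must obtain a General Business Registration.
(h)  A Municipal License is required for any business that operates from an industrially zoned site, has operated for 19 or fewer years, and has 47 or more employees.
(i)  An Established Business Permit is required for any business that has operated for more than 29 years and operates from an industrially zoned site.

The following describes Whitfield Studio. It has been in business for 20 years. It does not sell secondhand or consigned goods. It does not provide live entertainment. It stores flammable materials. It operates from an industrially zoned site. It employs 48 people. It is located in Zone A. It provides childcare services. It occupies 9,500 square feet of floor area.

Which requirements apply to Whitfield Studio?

General Business Registration

(a) stores flammable materials → Operating Permit required.
(b) provides childcare services; employees 48 < 66 → exempt from Annual Permit.
(c) is located in Zone A (not: is located in the designated historic district) → Historic District License not required.
(d) is located in Zone A; provides childcare services → exempt from Operating Permit.
(e) provides childcare services; operates from an industrially zoned site → exempt from Operating Permit.
(f) operates from an industrially zoned site; floor area 9,500 square feet ≤ 12,700 square feet → Annual Permit required.
(g) floor area 9,500 square feet ≤ 9,700 square feet → General Business Registration required.
(h) operates from an industrially zoned site; years in business 20 > 19; employees 48 ≥ 47 → Municipal License not required.
(i) years in business 20 ≤ 29; operates from an industrially zoned site → Established Business Permit not required.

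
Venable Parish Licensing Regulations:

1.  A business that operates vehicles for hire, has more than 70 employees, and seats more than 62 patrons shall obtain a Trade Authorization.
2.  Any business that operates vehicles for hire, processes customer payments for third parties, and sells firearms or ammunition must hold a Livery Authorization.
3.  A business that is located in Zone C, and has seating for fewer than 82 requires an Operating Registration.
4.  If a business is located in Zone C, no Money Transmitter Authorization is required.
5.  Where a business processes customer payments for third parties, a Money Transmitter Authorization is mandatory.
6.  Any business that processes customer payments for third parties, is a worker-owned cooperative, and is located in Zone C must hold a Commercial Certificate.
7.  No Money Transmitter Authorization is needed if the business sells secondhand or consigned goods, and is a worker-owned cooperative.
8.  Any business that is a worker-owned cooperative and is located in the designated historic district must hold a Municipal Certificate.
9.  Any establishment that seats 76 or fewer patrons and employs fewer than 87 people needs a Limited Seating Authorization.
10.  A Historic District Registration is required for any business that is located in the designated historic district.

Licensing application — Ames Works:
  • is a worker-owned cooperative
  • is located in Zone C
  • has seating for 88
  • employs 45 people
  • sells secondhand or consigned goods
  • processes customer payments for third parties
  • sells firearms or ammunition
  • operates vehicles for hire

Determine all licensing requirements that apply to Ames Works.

1. operates vehicles for hire; employees 45 ≤ 70; seating 88 > 62 → Trade Authorization not required.
2. operates vehicles for hire; processes customer payments for third parties; sells firearms or ammunition → Livery Authorization required.
3. is located in Zone C; seating 88 ≥ 82 → Operating Registration not required.
4. is located in Zone C → exempt from Money Transmitter Authorization.
5. processes customer payments for third parties → Money Transmitter Authorization required.
6. processes customer payments for third parties; is a worker-owned cooperative; is located in Zone C → Commercial Certificate required.
7. sells secondhand or consigned goods; is a worker-owned cooperative → exempt from Money Transmitter Authorization.
8. is a worker-owned cooperative; is located in Zone C (not: is located in the designated historic district) → Municipal Certificate not required.
9. seating 88 > 76; employees 45 < 87 → Limited Seating Authorization not required.
10. is located in Zone C (not: is located in the designated historic district) → Historic District Registration not required.

Commercial Certificate, Livery Authorization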